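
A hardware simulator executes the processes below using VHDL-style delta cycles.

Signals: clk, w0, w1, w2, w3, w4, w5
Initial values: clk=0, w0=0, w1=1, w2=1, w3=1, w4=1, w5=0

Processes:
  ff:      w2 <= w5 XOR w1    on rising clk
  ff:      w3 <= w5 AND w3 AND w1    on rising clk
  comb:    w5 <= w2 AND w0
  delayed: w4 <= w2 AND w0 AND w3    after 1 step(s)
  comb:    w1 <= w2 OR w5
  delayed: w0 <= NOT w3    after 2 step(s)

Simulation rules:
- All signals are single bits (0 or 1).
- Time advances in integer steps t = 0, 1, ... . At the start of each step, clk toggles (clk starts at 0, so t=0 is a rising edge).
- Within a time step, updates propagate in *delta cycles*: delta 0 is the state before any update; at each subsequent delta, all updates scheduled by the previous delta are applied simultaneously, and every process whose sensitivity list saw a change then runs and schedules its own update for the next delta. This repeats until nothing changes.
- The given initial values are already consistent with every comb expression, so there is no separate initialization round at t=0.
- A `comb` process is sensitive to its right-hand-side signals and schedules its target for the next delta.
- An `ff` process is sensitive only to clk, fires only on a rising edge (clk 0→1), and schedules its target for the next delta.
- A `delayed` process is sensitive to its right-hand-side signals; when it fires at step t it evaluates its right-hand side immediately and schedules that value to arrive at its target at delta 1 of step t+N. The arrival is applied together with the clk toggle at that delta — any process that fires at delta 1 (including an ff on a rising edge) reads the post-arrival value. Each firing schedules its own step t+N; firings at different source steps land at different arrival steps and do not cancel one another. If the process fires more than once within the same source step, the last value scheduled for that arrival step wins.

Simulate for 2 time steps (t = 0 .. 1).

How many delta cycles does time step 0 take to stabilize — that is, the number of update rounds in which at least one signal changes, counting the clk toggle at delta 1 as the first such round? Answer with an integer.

t0.Δ0 clk=0 w1=1 w5=0 w4=1 w2=1 w0=0 w3=1
t0.Δ1 clk=1 w1=1 w5=0 w4=1 w2=1 w0=0 w3=1
t0.Δ2 clk=1 w1=1 w5=0 w4=1 w2=1 w0=0 w3=0
t1.Δ0 clk=1 w1=1 w5=0 w4=1 w2=1 w0=0 w3=0
t1.Δ1 clk=0 w1=1 w5=0 w4=0 w2=1 w0=0 w3=0

2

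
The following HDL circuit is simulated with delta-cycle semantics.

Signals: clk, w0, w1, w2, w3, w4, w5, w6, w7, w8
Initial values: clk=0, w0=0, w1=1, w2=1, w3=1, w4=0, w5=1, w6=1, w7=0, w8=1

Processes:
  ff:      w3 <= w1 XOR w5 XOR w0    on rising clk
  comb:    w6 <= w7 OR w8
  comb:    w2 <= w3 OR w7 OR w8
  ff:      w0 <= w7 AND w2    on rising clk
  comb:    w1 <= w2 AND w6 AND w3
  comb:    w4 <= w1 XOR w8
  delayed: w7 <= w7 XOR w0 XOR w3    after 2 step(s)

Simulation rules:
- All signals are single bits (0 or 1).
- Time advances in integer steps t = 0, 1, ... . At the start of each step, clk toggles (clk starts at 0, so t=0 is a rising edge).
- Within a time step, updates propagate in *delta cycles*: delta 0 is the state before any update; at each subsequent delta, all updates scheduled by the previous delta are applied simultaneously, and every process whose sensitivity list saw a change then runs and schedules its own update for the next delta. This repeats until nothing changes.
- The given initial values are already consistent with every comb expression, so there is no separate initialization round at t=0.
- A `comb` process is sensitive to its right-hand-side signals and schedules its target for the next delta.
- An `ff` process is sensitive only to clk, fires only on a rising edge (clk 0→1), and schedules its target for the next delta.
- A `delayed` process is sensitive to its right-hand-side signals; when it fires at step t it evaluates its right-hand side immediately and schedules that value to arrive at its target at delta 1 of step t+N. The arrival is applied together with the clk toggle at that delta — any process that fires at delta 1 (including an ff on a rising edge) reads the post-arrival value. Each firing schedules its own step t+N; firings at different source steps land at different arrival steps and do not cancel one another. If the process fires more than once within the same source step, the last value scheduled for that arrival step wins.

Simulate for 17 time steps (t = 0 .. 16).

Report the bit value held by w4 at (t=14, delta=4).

0

t0.Δ0 clk=0 w7=0 w3=1 w1=1 w2=1 w8=1 w6=1 w4=0 w5=1 w0=0
t0.Δ1 clk=1 w7=0 w3=1 w1=1 w2=1 w8=1 w6=1 w4=0 w5=1 w0=0
t0.Δ2 clk=1 w7=0 w3=0 w1=1 w2=1 w8=1 w6=1 w4=0 w5=1 w0=0
t0.Δ3 clk=1 w7=0 w3=0 w1=0 w2=1 w8=1 w6=1 w4=0 w5=1 w0=0
t0.Δ4 clk=1 w7=0 w3=0 w1=0 w2=1 w8=1 w6=1 w4=1 w5=1 w0=0
t1.Δ0 clk=1 w7=0 w3=0 w1=0 w2=1 w8=1 w6=1 w4=1 w5=1 w0=0
t1.Δ1 clk=0 w7=0 w3=0 w1=0 w2=1 w8=1 w6=1 w4=1 w5=1 w0=0
t2.Δ0 clk=0 w7=0 w3=0 w1=0 w2=1 w8=1 w6=1 w4=1 w5=1 w0=0
t2.Δ1 clk=1 w7=0 w3=0 w1=0 w2=1 w8=1 w6=1 w4=1 w5=1 w0=0
t2.Δ2 clk=1 w7=0 w3=1 w1=0 w2=1 w8=1 w6=1 w4=1 w5=1 w0=0
t2.Δ3 clk=1 w7=0 w3=1 w1=1 w2=1 w8=1 w6=1 w4=1 w5=1 w0=0
t2.Δ4 clk=1 w7=0 w3=1 w1=1 w2=1 w8=1 w6=1 w4=0 w5=1 w0=0
t3.Δ0 clk=1 w7=0 w3=1 w1=1 w2=1 w8=1 w6=1 w4=0 w5=1 w0=0
t3.Δ1 clk=0 w7=0 w3=1 w1=1 w2=1 w8=1 w6=1 w4=0 w5=1 w0=0
t4.Δ0 clk=0 w7=0 w3=1 w1=1 w2=1 w8=1 w6=1 w4=0 w5=1 w0=0
t4.Δ1 clk=1 w7=1 w3=1 w1=1 w2=1 w8=1 w6=1 w4=0 w5=1 w0=0
t4.Δ2 clk=1 w7=1 w3=0 w1=1 w2=1 w8=1 w6=1 w4=0 w5=1 w0=1
t4.Δ3 clk=1 w7=1 w3=0 w1=0 w2=1 w8=1 w6=1 w4=0 w5=1 w0=1
t4.Δ4 clk=1 w7=1 w3=0 w1=0 w2=1 w8=1 w6=1 w4=1 w5=1 w0=1
t5.Δ0 clk=1 w7=1 w3=0 w1=0 w2=1 w8=1 w6=1 w4=1 w5=1 w0=1
t5.Δ1 clk=0 w7=1 w3=0 w1=0 w2=1 w8=1 w6=1 w4=1 w5=1 w0=1
t6.Δ0 clk=0 w7=1 w3=0 w1=0 w2=1 w8=1 w6=1 w4=1 w5=1 w0=1
t6.Δ1 clk=1 w7=0 w3=0 w1=0 w2=1 w8=1 w6=1 w4=1 w5=1 w0=1
t6.Δ2 clk=1 w7=0 w3=0 w1=0 w2=1 w8=1 w6=1 w4=1 w5=1 w0=0
t7.Δ0 clk=1 w7=0 w3=0 w1=0 w2=1 w8=1 w6=1 w4=1 w5=1 w0=0
t7.Δ1 clk=0 w7=0 w3=0 w1=0 w2=1 w8=1 w6=1 w4=1 w5=1 w0=0
t8.Δ0 clk=0 w7=0 w3=0 w1=0 w2=1 w8=1 w6=1 w4=1 w5=1 w0=0
t8.Δ1 clk=1 w7=0 w3=0 w1=0 w2=1 w8=1 w6=1 w4=1 w5=1 w0=0
t8.Δ2 clk=1 w7=0 w3=1 w1=0 w2=1 w8=1 w6=1 w4=1 w5=1 w0=0
t8.Δ3 clk=1 w7=0 w3=1 w1=1 w2=1 w8=1 w6=1 w4=1 w5=1 w0=0
t8.Δ4 clk=1 w7=0 w3=1 w1=1 w2=1 w8=1 w6=1 w4=0 w5=1 w0=0
t9.Δ0 clk=1 w7=0 w3=1 w1=1 w2=1 w8=1 w6=1 w4=0 w5=1 w0=0
t9.Δ1 clk=0 w7=0 w3=1 w1=1 w2=1 w8=1 w6=1 w4=0 w5=1 w0=0
t10.Δ0 clk=0 w7=0 w3=1 w1=1 w2=1 w8=1 w6=1 w4=0 w5=1 w0=0
t10.Δ1 clk=1 w7=1 w3=1 w1=1 w2=1 w8=1 w6=1 w4=0 w5=1 w0=0
t10.Δ2 clk=1 w7=1 w3=0 w1=1 w2=1 w8=1 w6=1 w4=0 w5=1 w0=1
t10.Δ3 clk=1 w7=1 w3=0 w1=0 w2=1 w8=1 w6=1 w4=0 w5=1 w0=1
t10.Δ4 clk=1 w7=1 w3=0 w1=0 w2=1 w8=1 w6=1 w4=1 w5=1 w0=1
t11.Δ0 clk=1 w7=1 w3=0 w1=0 w2=1 w8=1 w6=1 w4=1 w5=1 w0=1
t11.Δ1 clk=0 w7=1 w3=0 w1=0 w2=1 w8=1 w6=1 w4=1 w5=1 w0=1
t12.Δ0 clk=0 w7=1 w3=0 w1=0 w2=1 w8=1 w6=1 w4=1 w5=1 w0=1
t12.Δ1 clk=1 w7=0 w3=0 w1=0 w2=1 w8=1 w6=1 w4=1 w5=1 w0=1
t12.Δ2 clk=1 w7=0 w3=0 w1=0 w2=1 w8=1 w6=1 w4=1 w5=1 w0=0
t13.Δ0 clk=1 w7=0 w3=0 w1=0 w2=1 w8=1 w6=1 w4=1 w5=1 w0=0
t13.Δ1 clk=0 w7=0 w3=0 w1=0 w2=1 w8=1 w6=1 w4=1 w5=1 w0=0
t14.Δ0 clk=0 w7=0 w3=0 w1=0 w2=1 w8=1 w6=1 w4=1 w5=1 w0=0
t14.Δ1 clk=1 w7=0 w3=0 w1=0 w2=1 w8=1 w6=1 w4=1 w5=1 w0=0
t14.Δ2 clk=1 w7=0 w3=1 w1=0 w2=1 w8=1 w6=1 w4=1 w5=1 w0=0
t14.Δ3 clk=1 w7=0 w3=1 w1=1 w2=1 w8=1 w6=1 w4=1 w5=1 w0=0
t14.Δ4 clk=1 w7=0 w3=1 w1=1 w2=1 w8=1 w6=1 w4=0 w5=1 w0=0
t15.Δ0 clk=1 w7=0 w3=1 w1=1 w2=1 w8=1 w6=1 w4=0 w5=1 w0=0
t15.Δ1 clk=0 w7=0 w3=1 w1=1 w2=1 w8=1 w6=1 w4=0 w5=1 w0=0
t16.Δ0 clk=0 w7=0 w3=1 w1=1 w2=1 w8=1 w6=1 w4=0 w5=1 w0=0
t16.Δ1 clk=1 w7=1 w3=1 w1=1 w2=1 w8=1 w6=1 w4=0 w5=1 w0=0
t16.Δ2 clk=1 w7=1 w3=0 w1=1 w2=1 w8=1 w6=1 w4=0 w5=1 w0=1
t16.Δ3 clk=1 w7=1 w3=0 w1=0 w2=1 w8=1 w6=1 w4=0 w5=1 w0=1
t16.Δ4 clk=1 w7=1 w3=0 w1=0 w2=1 w8=1 w6=1 w4=1 w5=1 w0=1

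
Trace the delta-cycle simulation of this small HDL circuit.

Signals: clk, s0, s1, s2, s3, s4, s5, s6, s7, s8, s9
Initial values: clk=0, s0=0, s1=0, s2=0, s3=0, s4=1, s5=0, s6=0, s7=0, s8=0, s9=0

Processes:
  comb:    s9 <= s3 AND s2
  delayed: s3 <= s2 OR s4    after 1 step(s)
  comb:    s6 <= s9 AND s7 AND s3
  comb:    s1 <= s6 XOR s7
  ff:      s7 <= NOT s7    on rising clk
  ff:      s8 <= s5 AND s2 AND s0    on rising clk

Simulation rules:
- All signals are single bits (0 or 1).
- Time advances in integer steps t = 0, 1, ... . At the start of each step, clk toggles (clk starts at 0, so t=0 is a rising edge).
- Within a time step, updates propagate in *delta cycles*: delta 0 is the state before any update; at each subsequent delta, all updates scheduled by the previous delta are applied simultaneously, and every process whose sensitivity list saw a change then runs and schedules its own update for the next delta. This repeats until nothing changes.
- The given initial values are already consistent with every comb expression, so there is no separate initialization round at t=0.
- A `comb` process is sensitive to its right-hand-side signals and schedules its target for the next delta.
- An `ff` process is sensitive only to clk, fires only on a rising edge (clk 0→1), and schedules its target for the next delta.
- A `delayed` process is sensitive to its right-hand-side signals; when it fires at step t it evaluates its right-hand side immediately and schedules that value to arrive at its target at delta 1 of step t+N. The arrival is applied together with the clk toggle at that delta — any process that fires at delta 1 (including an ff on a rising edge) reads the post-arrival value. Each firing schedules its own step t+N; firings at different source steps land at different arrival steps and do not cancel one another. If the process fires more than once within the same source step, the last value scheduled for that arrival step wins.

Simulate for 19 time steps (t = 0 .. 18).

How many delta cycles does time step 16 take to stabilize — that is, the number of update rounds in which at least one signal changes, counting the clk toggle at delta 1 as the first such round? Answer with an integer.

3

[bits: s5,s7,clk,s6,s3,s4,s1,s2,s8,s0,s9]
t=0: Δ0=00000100000 Δ1=00100100000 Δ2=01100100000 Δ3=01100110000 | 3Δ
t=1: Δ0=01100110000 Δ1=01000110000 | 1Δ
t=2: Δ0=01000110000 Δ1=01100110000 Δ2=00100110000 Δ3=00100100000 | 3Δ
t=3: Δ0=00100100000 Δ1=00000100000 | 1Δ
t=4: Δ0=00000100000 Δ1=00100100000 Δ2=01100100000 Δ3=01100110000 | 3Δ
t=5: Δ0=01100110000 Δ1=01000110000 | 1Δ
t=6: Δ0=01000110000 Δ1=01100110000 Δ2=00100110000 Δ3=00100100000 | 3Δ
t=7: Δ0=00100100000 Δ1=00000100000 | 1Δ
t=8: Δ0=00000100000 Δ1=00100100000 Δ2=01100100000 Δ3=01100110000 | 3Δ
t=9: Δ0=01100110000 Δ1=01000110000 | 1Δ
t=10: Δ0=01000110000 Δ1=01100110000 Δ2=00100110000 Δ3=00100100000 | 3Δ
t=11: Δ0=00100100000 Δ1=00000100000 | 1Δ
t=12: Δ0=00000100000 Δ1=00100100000 Δ2=01100100000 Δ3=01100110000 | 3Δ
t=13: Δ0=01100110000 Δ1=01000110000 | 1Δ
t=14: Δ0=01000110000 Δ1=01100110000 Δ2=00100110000 Δ3=00100100000 | 3Δ
t=15: Δ0=00100100000 Δ1=00000100000 | 1Δ
t=16: Δ0=00000100000 Δ1=00100100000 Δ2=01100100000 Δ3=01100110000 | 3Δ
t=17: Δ0=01100110000 Δ1=01000110000 | 1Δ
t=18: Δ0=01000110000 Δ1=01100110000 Δ2=00100110000 Δ3=00100100000 | 3Δ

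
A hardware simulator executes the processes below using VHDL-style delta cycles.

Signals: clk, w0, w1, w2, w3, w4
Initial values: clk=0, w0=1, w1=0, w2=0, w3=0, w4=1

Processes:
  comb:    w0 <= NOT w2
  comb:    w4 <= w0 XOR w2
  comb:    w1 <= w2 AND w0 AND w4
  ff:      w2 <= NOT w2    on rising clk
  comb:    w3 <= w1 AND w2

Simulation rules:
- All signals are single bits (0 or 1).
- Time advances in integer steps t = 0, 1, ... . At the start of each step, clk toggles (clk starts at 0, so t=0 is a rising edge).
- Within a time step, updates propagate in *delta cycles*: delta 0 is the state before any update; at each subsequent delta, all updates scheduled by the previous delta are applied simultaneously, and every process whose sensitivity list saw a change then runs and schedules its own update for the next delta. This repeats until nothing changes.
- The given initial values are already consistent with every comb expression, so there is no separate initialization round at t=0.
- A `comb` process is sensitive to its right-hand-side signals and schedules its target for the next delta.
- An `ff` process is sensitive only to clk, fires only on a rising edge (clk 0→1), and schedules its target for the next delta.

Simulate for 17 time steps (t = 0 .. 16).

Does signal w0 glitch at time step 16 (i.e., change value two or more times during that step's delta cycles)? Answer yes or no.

no

t0.Δ0 w4=1 w3=0 w2=0 w1=0 clk=0 w0=1
t0.Δ1 w4=1 w3=0 w2=0 w1=0 clk=1 w0=1
t0.Δ2 w4=1 w3=0 w2=1 w1=0 clk=1 w0=1
t0.Δ3 w4=0 w3=0 w2=1 w1=1 clk=1 w0=0
t0.Δ4 w4=1 w3=1 w2=1 w1=0 clk=1 w0=0
t0.Δ5 w4=1 w3=0 w2=1 w1=0 clk=1 w0=0
t1.Δ0 w4=1 w3=0 w2=1 w1=0 clk=1 w0=0
t1.Δ1 w4=1 w3=0 w2=1 w1=0 clk=0 w0=0
t2.Δ0 w4=1 w3=0 w2=1 w1=0 clk=0 w0=0
t2.Δ1 w4=1 w3=0 w2=1 w1=0 clk=1 w0=0
t2.Δ2 w4=1 w3=0 w2=0 w1=0 clk=1 w0=0
t2.Δ3 w4=0 w3=0 w2=0 w1=0 clk=1 w0=1
t2.Δ4 w4=1 w3=0 w2=0 w1=0 clk=1 w0=1
t3.Δ0 w4=1 w3=0 w2=0 w1=0 clk=1 w0=1
t3.Δ1 w4=1 w3=0 w2=0 w1=0 clk=0 w0=1
t4.Δ0 w4=1 w3=0 w2=0 w1=0 clk=0 w0=1
t4.Δ1 w4=1 w3=0 w2=0 w1=0 clk=1 w0=1
t4.Δ2 w4=1 w3=0 w2=1 w1=0 clk=1 w0=1
t4.Δ3 w4=0 w3=0 w2=1 w1=1 clk=1 w0=0
t4.Δ4 w4=1 w3=1 w2=1 w1=0 clk=1 w0=0
t4.Δ5 w4=1 w3=0 w2=1 w1=0 clk=1 w0=0
t5.Δ0 w4=1 w3=0 w2=1 w1=0 clk=1 w0=0
t5.Δ1 w4=1 w3=0 w2=1 w1=0 clk=0 w0=0
t6.Δ0 w4=1 w3=0 w2=1 w1=0 clk=0 w0=0
t6.Δ1 w4=1 w3=0 w2=1 w1=0 clk=1 w0=0
t6.Δ2 w4=1 w3=0 w2=0 w1=0 clk=1 w0=0
t6.Δ3 w4=0 w3=0 w2=0 w1=0 clk=1 w0=1
t6.Δ4 w4=1 w3=0 w2=0 w1=0 clk=1 w0=1
t7.Δ0 w4=1 w3=0 w2=0 w1=0 clk=1 w0=1
t7.Δ1 w4=1 w3=0 w2=0 w1=0 clk=0 w0=1
t8.Δ0 w4=1 w3=0 w2=0 w1=0 clk=0 w0=1
t8.Δ1 w4=1 w3=0 w2=0 w1=0 clk=1 w0=1
t8.Δ2 w4=1 w3=0 w2=1 w1=0 clk=1 w0=1
t8.Δ3 w4=0 w3=0 w2=1 w1=1 clk=1 w0=0
t8.Δ4 w4=1 w3=1 w2=1 w1=0 clk=1 w0=0
t8.Δ5 w4=1 w3=0 w2=1 w1=0 clk=1 w0=0
t9.Δ0 w4=1 w3=0 w2=1 w1=0 clk=1 w0=0
t9.Δ1 w4=1 w3=0 w2=1 w1=0 clk=0 w0=0
t10.Δ0 w4=1 w3=0 w2=1 w1=0 clk=0 w0=0
t10.Δ1 w4=1 w3=0 w2=1 w1=0 clk=1 w0=0
t10.Δ2 w4=1 w3=0 w2=0 w1=0 clk=1 w0=0
t10.Δ3 w4=0 w3=0 w2=0 w1=0 clk=1 w0=1
t10.Δ4 w4=1 w3=0 w2=0 w1=0 clk=1 w0=1
t11.Δ0 w4=1 w3=0 w2=0 w1=0 clk=1 w0=1
t11.Δ1 w4=1 w3=0 w2=0 w1=0 clk=0 w0=1
t12.Δ0 w4=1 w3=0 w2=0 w1=0 clk=0 w0=1
t12.Δ1 w4=1 w3=0 w2=0 w1=0 clk=1 w0=1
t12.Δ2 w4=1 w3=0 w2=1 w1=0 clk=1 w0=1
t12.Δ3 w4=0 w3=0 w2=1 w1=1 clk=1 w0=0
t12.Δ4 w4=1 w3=1 w2=1 w1=0 clk=1 w0=0
t12.Δ5 w4=1 w3=0 w2=1 w1=0 clk=1 w0=0
t13.Δ0 w4=1 w3=0 w2=1 w1=0 clk=1 w0=0
t13.Δ1 w4=1 w3=0 w2=1 w1=0 clk=0 w0=0
t14.Δ0 w4=1 w3=0 w2=1 w1=0 clk=0 w0=0
t14.Δ1 w4=1 w3=0 w2=1 w1=0 clk=1 w0=0
t14.Δ2 w4=1 w3=0 w2=0 w1=0 clk=1 w0=0
t14.Δ3 w4=0 w3=0 w2=0 w1=0 clk=1 w0=1
t14.Δ4 w4=1 w3=0 w2=0 w1=0 clk=1 w0=1
t15.Δ0 w4=1 w3=0 w2=0 w1=0 clk=1 w0=1
t15.Δ1 w4=1 w3=0 w2=0 w1=0 clk=0 w0=1
t16.Δ0 w4=1 w3=0 w2=0 w1=0 clk=0 w0=1
t16.Δ1 w4=1 w3=0 w2=0 w1=0 clk=1 w0=1
t16.Δ2 w4=1 w3=0 w2=1 w1=0 clk=1 w0=1
t16.Δ3 w4=0 w3=0 w2=1 w1=1 clk=1 w0=0
t16.Δ4 w4=1 w3=1 w2=1 w1=0 clk=1 w0=0
t16.Δ5 w4=1 w3=0 w2=1 w1=0 clk=1 w0=0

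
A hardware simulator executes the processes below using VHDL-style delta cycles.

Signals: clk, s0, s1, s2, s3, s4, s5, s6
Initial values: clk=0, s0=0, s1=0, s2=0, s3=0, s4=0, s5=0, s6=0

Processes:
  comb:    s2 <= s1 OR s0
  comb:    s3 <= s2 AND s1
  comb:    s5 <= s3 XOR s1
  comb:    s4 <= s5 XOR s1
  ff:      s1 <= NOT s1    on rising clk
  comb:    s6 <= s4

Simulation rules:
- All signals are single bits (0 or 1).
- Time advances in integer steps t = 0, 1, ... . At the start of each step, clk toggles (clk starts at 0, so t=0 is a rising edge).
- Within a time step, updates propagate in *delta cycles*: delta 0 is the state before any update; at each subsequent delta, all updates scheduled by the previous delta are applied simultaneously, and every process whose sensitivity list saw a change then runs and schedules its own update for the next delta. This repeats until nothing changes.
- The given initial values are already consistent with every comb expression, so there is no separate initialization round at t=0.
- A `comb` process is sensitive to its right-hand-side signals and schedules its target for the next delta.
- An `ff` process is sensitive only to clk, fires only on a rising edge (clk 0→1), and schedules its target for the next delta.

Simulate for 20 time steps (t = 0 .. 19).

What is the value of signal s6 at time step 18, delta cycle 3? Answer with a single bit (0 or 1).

t=0 Δ0: s6=0 s1=0 s0=0 s5=0 s2=0 s3=0 s4=0 clk=0
  Δ1: clk:0→1
  Δ2: s1:0→1
  Δ3: s5:0→1, s2:0→1, s4:0→1
  Δ4: s6:0→1, s3:0→1, s4:1→0
  Δ5: s6:1→0, s5:1→0
  Δ6: s4:0→1
  Δ7: s6:0→1
  (7Δ to stable)
t=1 Δ0: s6=1 s1=1 s0=0 s5=0 s2=1 s3=1 s4=1 clk=1
  Δ1: clk:1→0
  (1Δ to stable)
t=2 Δ0: s6=1 s1=1 s0=0 s5=0 s2=1 s3=1 s4=1 clk=0
  Δ1: clk:0→1
  Δ2: s1:1→0
  Δ3: s5:0→1, s2:1→0, s3:1→0, s4:1→0
  Δ4: s6:1→0, s5:1→0, s4:0→1
  Δ5: s6:0→1, s4:1→0
  Δ6: s6:1→0
  (6Δ to stable)
t=3 Δ0: s6=0 s1=0 s0=0 s5=0 s2=0 s3=0 s4=0 clk=1
  Δ1: clk:1→0
  (1Δ to stable)
t=4 Δ0: s6=0 s1=0 s0=0 s5=0 s2=0 s3=0 s4=0 clk=0
  Δ1: clk:0→1
  Δ2: s1:0→1
  Δ3: s5:0→1, s2:0→1, s4:0→1
  Δ4: s6:0→1, s3:0→1, s4:1→0
  Δ5: s6:1→0, s5:1→0
  Δ6: s4:0→1
  Δ7: s6:0→1
  (7Δ to stable)
t=5 Δ0: s6=1 s1=1 s0=0 s5=0 s2=1 s3=1 s4=1 clk=1
  Δ1: clk:1→0
  (1Δ to stable)
t=6 Δ0: s6=1 s1=1 s0=0 s5=0 s2=1 s3=1 s4=1 clk=0
  Δ1: clk:0→1
  Δ2: s1:1→0
  Δ3: s5:0→1, s2:1→0, s3:1→0, s4:1→0
  Δ4: s6:1→0, s5:1→0, s4:0→1
  Δ5: s6:0→1, s4:1→0
  Δ6: s6:1→0
  (6Δ to stable)
t=7 Δ0: s6=0 s1=0 s0=0 s5=0 s2=0 s3=0 s4=0 clk=1
  Δ1: clk:1→0
  (1Δ to stable)
t=8 Δ0: s6=0 s1=0 s0=0 s5=0 s2=0 s3=0 s4=0 clk=0
  Δ1: clk:0→1
  Δ2: s1:0→1
  Δ3: s5:0→1, s2:0→1, s4:0→1
  Δ4: s6:0→1, s3:0→1, s4:1→0
  Δ5: s6:1→0, s5:1→0
  Δ6: s4:0→1
  Δ7: s6:0→1
  (7Δ to stable)
t=9 Δ0: s6=1 s1=1 s0=0 s5=0 s2=1 s3=1 s4=1 clk=1
  Δ1: clk:1→0
  (1Δ to stable)
t=10 Δ0: s6=1 s1=1 s0=0 s5=0 s2=1 s3=1 s4=1 clk=0
  Δ1: clk:0→1
  Δ2: s1:1→0
  Δ3: s5:0→1, s2:1→0, s3:1→0, s4:1→0
  Δ4: s6:1→0, s5:1→0, s4:0→1
  Δ5: s6:0→1, s4:1→0
  Δ6: s6:1→0
  (6Δ to stable)
t=11 Δ0: s6=0 s1=0 s0=0 s5=0 s2=0 s3=0 s4=0 clk=1
  Δ1: clk:1→0
  (1Δ to stable)
t=12 Δ0: s6=0 s1=0 s0=0 s5=0 s2=0 s3=0 s4=0 clk=0
  Δ1: clk:0→1
  Δ2: s1:0→1
  Δ3: s5:0→1, s2:0→1, s4:0→1
  Δ4: s6:0→1, s3:0→1, s4:1→0
  Δ5: s6:1→0, s5:1→0
  Δ6: s4:0→1
  Δ7: s6:0→1
  (7Δ to stable)
t=13 Δ0: s6=1 s1=1 s0=0 s5=0 s2=1 s3=1 s4=1 clk=1
  Δ1: clk:1→0
  (1Δ to stable)
t=14 Δ0: s6=1 s1=1 s0=0 s5=0 s2=1 s3=1 s4=1 clk=0
  Δ1: clk:0→1
  Δ2: s1:1→0
  Δ3: s5:0→1, s2:1→0, s3:1→0, s4:1→0
  Δ4: s6:1→0, s5:1→0, s4:0→1
  Δ5: s6:0→1, s4:1→0
  Δ6: s6:1→0
  (6Δ to stable)
t=15 Δ0: s6=0 s1=0 s0=0 s5=0 s2=0 s3=0 s4=0 clk=1
  Δ1: clk:1→0
  (1Δ to stable)
t=16 Δ0: s6=0 s1=0 s0=0 s5=0 s2=0 s3=0 s4=0 clk=0
  Δ1: clk:0→1
  Δ2: s1:0→1
  Δ3: s5:0→1, s2:0→1, s4:0→1
  Δ4: s6:0→1, s3:0→1, s4:1→0
  Δ5: s6:1→0, s5:1→0
  Δ6: s4:0→1
  Δ7: s6:0→1
  (7Δ to stable)
t=17 Δ0: s6=1 s1=1 s0=0 s5=0 s2=1 s3=1 s4=1 clk=1
  Δ1: clk:1→0
  (1Δ to stable)
t=18 Δ0: s6=1 s1=1 s0=0 s5=0 s2=1 s3=1 s4=1 clk=0
  Δ1: clk:0→1
  Δ2: s1:1→0
  Δ3: s5:0→1, s2:1→0, s3:1→0, s4:1→0
  Δ4: s6:1→0, s5:1→0, s4:0→1
  Δ5: s6:0→1, s4:1→0
  Δ6: s6:1→0
  (6Δ to stable)
t=19 Δ0: s6=0 s1=0 s0=0 s5=0 s2=0 s3=0 s4=0 clk=1
  Δ1: clk:1→0
  (1Δ to stable)

1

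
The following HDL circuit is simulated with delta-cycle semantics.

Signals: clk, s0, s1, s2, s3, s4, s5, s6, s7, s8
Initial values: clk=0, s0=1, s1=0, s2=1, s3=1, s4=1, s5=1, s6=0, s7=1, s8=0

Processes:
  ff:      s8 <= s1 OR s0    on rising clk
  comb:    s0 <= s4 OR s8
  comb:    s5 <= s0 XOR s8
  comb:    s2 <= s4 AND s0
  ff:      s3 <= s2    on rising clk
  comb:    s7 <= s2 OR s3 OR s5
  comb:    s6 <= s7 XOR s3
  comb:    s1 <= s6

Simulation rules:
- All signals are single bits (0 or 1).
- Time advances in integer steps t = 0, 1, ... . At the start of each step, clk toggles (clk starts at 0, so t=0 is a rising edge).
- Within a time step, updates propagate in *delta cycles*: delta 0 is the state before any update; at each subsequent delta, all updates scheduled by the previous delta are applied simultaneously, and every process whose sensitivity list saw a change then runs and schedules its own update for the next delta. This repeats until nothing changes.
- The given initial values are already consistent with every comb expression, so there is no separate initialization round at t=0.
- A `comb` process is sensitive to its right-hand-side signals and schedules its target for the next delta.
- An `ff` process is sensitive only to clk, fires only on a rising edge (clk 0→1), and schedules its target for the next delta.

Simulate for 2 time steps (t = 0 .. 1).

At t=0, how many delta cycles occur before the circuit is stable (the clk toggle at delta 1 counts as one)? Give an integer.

[bits: s1,s8,s4,s5,s6,s0,s3,s7,s2,clk]
t=0: Δ0=0011011110 Δ1=0011011111 Δ2=0111011111 Δ3=0110011111 | 3Δ
t=1: Δ0=0110011111 Δ1=0110011110 | 1Δ

3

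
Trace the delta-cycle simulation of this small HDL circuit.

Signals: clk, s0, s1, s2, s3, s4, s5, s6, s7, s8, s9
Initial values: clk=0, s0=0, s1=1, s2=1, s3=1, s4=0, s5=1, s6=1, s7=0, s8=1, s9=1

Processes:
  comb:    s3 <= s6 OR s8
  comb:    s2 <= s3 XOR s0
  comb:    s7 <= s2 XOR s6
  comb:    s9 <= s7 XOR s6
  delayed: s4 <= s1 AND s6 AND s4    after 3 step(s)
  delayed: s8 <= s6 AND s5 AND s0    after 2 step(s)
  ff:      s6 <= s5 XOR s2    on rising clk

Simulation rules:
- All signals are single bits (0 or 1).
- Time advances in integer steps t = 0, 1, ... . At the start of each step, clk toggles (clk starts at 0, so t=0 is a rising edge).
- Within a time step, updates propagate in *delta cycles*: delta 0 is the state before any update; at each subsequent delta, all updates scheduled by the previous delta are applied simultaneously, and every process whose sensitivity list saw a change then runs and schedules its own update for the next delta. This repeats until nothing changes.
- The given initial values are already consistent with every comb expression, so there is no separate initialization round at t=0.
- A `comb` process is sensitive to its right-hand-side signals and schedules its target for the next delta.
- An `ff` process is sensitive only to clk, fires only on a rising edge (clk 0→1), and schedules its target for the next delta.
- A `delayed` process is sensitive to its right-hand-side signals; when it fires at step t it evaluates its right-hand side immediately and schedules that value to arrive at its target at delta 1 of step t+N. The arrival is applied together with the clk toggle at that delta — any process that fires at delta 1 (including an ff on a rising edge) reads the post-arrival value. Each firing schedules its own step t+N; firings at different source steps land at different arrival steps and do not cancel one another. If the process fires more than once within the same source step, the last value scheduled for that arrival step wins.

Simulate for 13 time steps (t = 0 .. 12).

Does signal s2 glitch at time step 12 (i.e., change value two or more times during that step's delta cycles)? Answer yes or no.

no

t0.Δ0 s4=0 s7=0 s5=1 s0=0 s6=1 s1=1 s2=1 clk=0 s3=1 s8=1 s9=1
t0.Δ1 s4=0 s7=0 s5=1 s0=0 s6=1 s1=1 s2=1 clk=1 s3=1 s8=1 s9=1
t0.Δ2 s4=0 s7=0 s5=1 s0=0 s6=0 s1=1 s2=1 clk=1 s3=1 s8=1 s9=1
t0.Δ3 s4=0 s7=1 s5=1 s0=0 s6=0 s1=1 s2=1 clk=1 s3=1 s8=1 s9=0
t0.Δ4 s4=0 s7=1 s5=1 s0=0 s6=0 s1=1 s2=1 clk=1 s3=1 s8=1 s9=1
t1.Δ0 s4=0 s7=1 s5=1 s0=0 s6=0 s1=1 s2=1 clk=1 s3=1 s8=1 s9=1
t1.Δ1 s4=0 s7=1 s5=1 s0=0 s6=0 s1=1 s2=1 clk=0 s3=1 s8=1 s9=1
t2.Δ0 s4=0 s7=1 s5=1 s0=0 s6=0 s1=1 s2=1 clk=0 s3=1 s8=1 s9=1
t2.Δ1 s4=0 s7=1 s5=1 s0=0 s6=0 s1=1 s2=1 clk=1 s3=1 s8=0 s9=1
t2.Δ2 s4=0 s7=1 s5=1 s0=0 s6=0 s1=1 s2=1 clk=1 s3=0 s8=0 s9=1
t2.Δ3 s4=0 s7=1 s5=1 s0=0 s6=0 s1=1 s2=0 clk=1 s3=0 s8=0 s9=1
t2.Δ4 s4=0 s7=0 s5=1 s0=0 s6=0 s1=1 s2=0 clk=1 s3=0 s8=0 s9=1
t2.Δ5 s4=0 s7=0 s5=1 s0=0 s6=0 s1=1 s2=0 clk=1 s3=0 s8=0 s9=0
t3.Δ0 s4=0 s7=0 s5=1 s0=0 s6=0 s1=1 s2=0 clk=1 s3=0 s8=0 s9=0
t3.Δ1 s4=0 s7=0 s5=1 s0=0 s6=0 s1=1 s2=0 clk=0 s3=0 s8=0 s9=0
t4.Δ0 s4=0 s7=0 s5=1 s0=0 s6=0 s1=1 s2=0 clk=0 s3=0 s8=0 s9=0
t4.Δ1 s4=0 s7=0 s5=1 s0=0 s6=0 s1=1 s2=0 clk=1 s3=0 s8=0 s9=0
t4.Δ2 s4=0 s7=0 s5=1 s0=0 s6=1 s1=1 s2=0 clk=1 s3=0 s8=0 s9=0
t4.Δ3 s4=0 s7=1 s5=1 s0=0 s6=1 s1=1 s2=0 clk=1 s3=1 s8=0 s9=1
t4.Δ4 s4=0 s7=1 s5=1 s0=0 s6=1 s1=1 s2=1 clk=1 s3=1 s8=0 s9=0
t4.Δ5 s4=0 s7=0 s5=1 s0=0 s6=1 s1=1 s2=1 clk=1 s3=1 s8=0 s9=0
t4.Δ6 s4=0 s7=0 s5=1 s0=0 s6=1 s1=1 s2=1 clk=1 s3=1 s8=0 s9=1
t5.Δ0 s4=0 s7=0 s5=1 s0=0 s6=1 s1=1 s2=1 clk=1 s3=1 s8=0 s9=1
t5.Δ1 s4=0 s7=0 s5=1 s0=0 s6=1 s1=1 s2=1 clk=0 s3=1 s8=0 s9=1
t6.Δ0 s4=0 s7=0 s5=1 s0=0 s6=1 s1=1 s2=1 clk=0 s3=1 s8=0 s9=1
t6.Δ1 s4=0 s7=0 s5=1 s0=0 s6=1 s1=1 s2=1 clk=1 s3=1 s8=0 s9=1
t6.Δ2 s4=0 s7=0 s5=1 s0=0 s6=0 s1=1 s2=1 clk=1 s3=1 s8=0 s9=1
t6.Δ3 s4=0 s7=1 s5=1 s0=0 s6=0 s1=1 s2=1 clk=1 s3=0 s8=0 s9=0
t6.Δ4 s4=0 s7=1 s5=1 s0=0 s6=0 s1=1 s2=0 clk=1 s3=0 s8=0 s9=1
t6.Δ5 s4=0 s7=0 s5=1 s0=0 s6=0 s1=1 s2=0 clk=1 s3=0 s8=0 s9=1
t6.Δ6 s4=0 s7=0 s5=1 s0=0 s6=0 s1=1 s2=0 clk=1 s3=0 s8=0 s9=0
t7.Δ0 s4=0 s7=0 s5=1 s0=0 s6=0 s1=1 s2=0 clk=1 s3=0 s8=0 s9=0
t7.Δ1 s4=0 s7=0 s5=1 s0=0 s6=0 s1=1 s2=0 clk=0 s3=0 s8=0 s9=0
t8.Δ0 s4=0 s7=0 s5=1 s0=0 s6=0 s1=1 s2=0 clk=0 s3=0 s8=0 s9=0
t8.Δ1 s4=0 s7=0 s5=1 s0=0 s6=0 s1=1 s2=0 clk=1 s3=0 s8=0 s9=0
t8.Δ2 s4=0 s7=0 s5=1 s0=0 s6=1 s1=1 s2=0 clk=1 s3=0 s8=0 s9=0
t8.Δ3 s4=0 s7=1 s5=1 s0=0 s6=1 s1=1 s2=0 clk=1 s3=1 s8=0 s9=1
t8.Δ4 s4=0 s7=1 s5=1 s0=0 s6=1 s1=1 s2=1 clk=1 s3=1 s8=0 s9=0
t8.Δ5 s4=0 s7=0 s5=1 s0=0 s6=1 s1=1 s2=1 clk=1 s3=1 s8=0 s9=0
t8.Δ6 s4=0 s7=0 s5=1 s0=0 s6=1 s1=1 s2=1 clk=1 s3=1 s8=0 s9=1
t9.Δ0 s4=0 s7=0 s5=1 s0=0 s6=1 s1=1 s2=1 clk=1 s3=1 s8=0 s9=1
t9.Δ1 s4=0 s7=0 s5=1 s0=0 s6=1 s1=1 s2=1 clk=0 s3=1 s8=0 s9=1
t10.Δ0 s4=0 s7=0 s5=1 s0=0 s6=1 s1=1 s2=1 clk=0 s3=1 s8=0 s9=1
t10.Δ1 s4=0 s7=0 s5=1 s0=0 s6=1 s1=1 s2=1 clk=1 s3=1 s8=0 s9=1
t10.Δ2 s4=0 s7=0 s5=1 s0=0 s6=0 s1=1 s2=1 clk=1 s3=1 s8=0 s9=1
t10.Δ3 s4=0 s7=1 s5=1 s0=0 s6=0 s1=1 s2=1 clk=1 s3=0 s8=0 s9=0
t10.Δ4 s4=0 s7=1 s5=1 s0=0 s6=0 s1=1 s2=0 clk=1 s3=0 s8=0 s9=1
t10.Δ5 s4=0 s7=0 s5=1 s0=0 s6=0 s1=1 s2=0 clk=1 s3=0 s8=0 s9=1
t10.Δ6 s4=0 s7=0 s5=1 s0=0 s6=0 s1=1 s2=0 clk=1 s3=0 s8=0 s9=0
t11.Δ0 s4=0 s7=0 s5=1 s0=0 s6=0 s1=1 s2=0 clk=1 s3=0 s8=0 s9=0
t11.Δ1 s4=0 s7=0 s5=1 s0=0 s6=0 s1=1 s2=0 clk=0 s3=0 s8=0 s9=0
t12.Δ0 s4=0 s7=0 s5=1 s0=0 s6=0 s1=1 s2=0 clk=0 s3=0 s8=0 s9=0
t12.Δ1 s4=0 s7=0 s5=1 s0=0 s6=0 s1=1 s2=0 clk=1 s3=0 s8=0 s9=0
t12.Δ2 s4=0 s7=0 s5=1 s0=0 s6=1 s1=1 s2=0 clk=1 s3=0 s8=0 s9=0
t12.Δ3 s4=0 s7=1 s5=1 s0=0 s6=1 s1=1 s2=0 clk=1 s3=1 s8=0 s9=1
t12.Δ4 s4=0 s7=1 s5=1 s0=0 s6=1 s1=1 s2=1 clk=1 s3=1 s8=0 s9=0
t12.Δ5 s4=0 s7=0 s5=1 s0=0 s6=1 s1=1 s2=1 clk=1 s3=1 s8=0 s9=0
t12.Δ6 s4=0 s7=0 s5=1 s0=0 s6=1 s1=1 s2=1 clk=1 s3=1 s8=0 s9=1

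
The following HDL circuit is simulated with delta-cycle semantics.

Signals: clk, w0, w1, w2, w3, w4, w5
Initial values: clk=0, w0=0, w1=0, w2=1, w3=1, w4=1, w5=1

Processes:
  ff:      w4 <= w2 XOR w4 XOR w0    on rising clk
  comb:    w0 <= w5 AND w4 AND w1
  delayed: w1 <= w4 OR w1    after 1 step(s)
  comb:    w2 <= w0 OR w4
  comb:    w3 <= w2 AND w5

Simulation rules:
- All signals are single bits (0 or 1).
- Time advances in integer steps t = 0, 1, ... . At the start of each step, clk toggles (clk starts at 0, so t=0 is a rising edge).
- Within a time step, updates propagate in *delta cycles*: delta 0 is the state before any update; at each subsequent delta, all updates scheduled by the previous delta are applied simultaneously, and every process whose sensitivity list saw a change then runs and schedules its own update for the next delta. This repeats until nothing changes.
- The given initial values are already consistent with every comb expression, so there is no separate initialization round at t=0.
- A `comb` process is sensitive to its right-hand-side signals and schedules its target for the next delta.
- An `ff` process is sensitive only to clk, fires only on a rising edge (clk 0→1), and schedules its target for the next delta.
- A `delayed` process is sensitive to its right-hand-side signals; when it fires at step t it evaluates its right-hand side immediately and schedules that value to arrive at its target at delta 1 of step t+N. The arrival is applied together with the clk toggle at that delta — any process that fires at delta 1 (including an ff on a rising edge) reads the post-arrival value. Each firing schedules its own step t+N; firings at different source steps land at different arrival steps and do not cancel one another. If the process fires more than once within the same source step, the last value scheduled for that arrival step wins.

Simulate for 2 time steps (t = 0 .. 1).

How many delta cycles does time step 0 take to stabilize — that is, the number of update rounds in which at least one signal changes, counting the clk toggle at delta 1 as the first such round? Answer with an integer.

4

[bits: clk,w1,w3,w5,w2,w0,w4]
t=0: Δ0=0011101 Δ1=1011101 Δ2=1011100 Δ3=1011000 Δ4=1001000 | 4Δ
t=1: Δ0=1001000 Δ1=0001000 | 1Δ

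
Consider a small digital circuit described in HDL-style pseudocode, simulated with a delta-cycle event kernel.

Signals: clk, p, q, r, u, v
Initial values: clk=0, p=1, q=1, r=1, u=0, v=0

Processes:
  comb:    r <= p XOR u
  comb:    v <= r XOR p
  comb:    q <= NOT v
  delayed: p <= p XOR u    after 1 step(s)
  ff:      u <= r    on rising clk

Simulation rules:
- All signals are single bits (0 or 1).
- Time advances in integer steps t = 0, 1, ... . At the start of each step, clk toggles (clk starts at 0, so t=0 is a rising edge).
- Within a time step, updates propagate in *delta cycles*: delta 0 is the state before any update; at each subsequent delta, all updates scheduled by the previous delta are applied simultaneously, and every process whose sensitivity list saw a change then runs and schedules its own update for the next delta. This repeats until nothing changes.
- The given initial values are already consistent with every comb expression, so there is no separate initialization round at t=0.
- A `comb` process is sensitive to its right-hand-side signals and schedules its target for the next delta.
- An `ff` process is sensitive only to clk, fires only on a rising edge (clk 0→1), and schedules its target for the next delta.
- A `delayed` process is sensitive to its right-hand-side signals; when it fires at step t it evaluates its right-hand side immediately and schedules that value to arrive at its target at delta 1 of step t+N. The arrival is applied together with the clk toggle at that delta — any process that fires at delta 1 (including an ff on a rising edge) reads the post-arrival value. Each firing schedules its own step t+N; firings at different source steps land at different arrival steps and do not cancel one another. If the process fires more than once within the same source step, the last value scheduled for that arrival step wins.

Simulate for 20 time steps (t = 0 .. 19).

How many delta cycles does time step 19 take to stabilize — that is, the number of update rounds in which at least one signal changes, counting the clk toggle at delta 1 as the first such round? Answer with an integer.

t0.Δ0 u=0 r=1 q=1 v=0 p=1 clk=0
t0.Δ1 u=0 r=1 q=1 v=0 p=1 clk=1
t0.Δ2 u=1 r=1 q=1 v=0 p=1 clk=1
t0.Δ3 u=1 r=0 q=1 v=0 p=1 clk=1
t0.Δ4 u=1 r=0 q=1 v=1 p=1 clk=1
t0.Δ5 u=1 r=0 q=0 v=1 p=1 clk=1
t1.Δ0 u=1 r=0 q=0 v=1 p=1 clk=1
t1.Δ1 u=1 r=0 q=0 v=1 p=0 clk=0
t1.Δ2 u=1 r=1 q=0 v=0 p=0 clk=0
t1.Δ3 u=1 r=1 q=1 v=1 p=0 clk=0
t1.Δ4 u=1 r=1 q=0 v=1 p=0 clk=0
t2.Δ0 u=1 r=1 q=0 v=1 p=0 clk=0
t2.Δ1 u=1 r=1 q=0 v=1 p=1 clk=1
t2.Δ2 u=1 r=0 q=0 v=0 p=1 clk=1
t2.Δ3 u=1 r=0 q=1 v=1 p=1 clk=1
t2.Δ4 u=1 r=0 q=0 v=1 p=1 clk=1
t3.Δ0 u=1 r=0 q=0 v=1 p=1 clk=1
t3.Δ1 u=1 r=0 q=0 v=1 p=0 clk=0
t3.Δ2 u=1 r=1 q=0 v=0 p=0 clk=0
t3.Δ3 u=1 r=1 q=1 v=1 p=0 clk=0
t3.Δ4 u=1 r=1 q=0 v=1 p=0 clk=0
t4.Δ0 u=1 r=1 q=0 v=1 p=0 clk=0
t4.Δ1 u=1 r=1 q=0 v=1 p=1 clk=1
t4.Δ2 u=1 r=0 q=0 v=0 p=1 clk=1
t4.Δ3 u=1 r=0 q=1 v=1 p=1 clk=1
t4.Δ4 u=1 r=0 q=0 v=1 p=1 clk=1
t5.Δ0 u=1 r=0 q=0 v=1 p=1 clk=1
t5.Δ1 u=1 r=0 q=0 v=1 p=0 clk=0
t5.Δ2 u=1 r=1 q=0 v=0 p=0 clk=0
t5.Δ3 u=1 r=1 q=1 v=1 p=0 clk=0
t5.Δ4 u=1 r=1 q=0 v=1 p=0 clk=0
t6.Δ0 u=1 r=1 q=0 v=1 p=0 clk=0
t6.Δ1 u=1 r=1 q=0 v=1 p=1 clk=1
t6.Δ2 u=1 r=0 q=0 v=0 p=1 clk=1
t6.Δ3 u=1 r=0 q=1 v=1 p=1 clk=1
t6.Δ4 u=1 r=0 q=0 v=1 p=1 clk=1
t7.Δ0 u=1 r=0 q=0 v=1 p=1 clk=1
t7.Δ1 u=1 r=0 q=0 v=1 p=0 clk=0
t7.Δ2 u=1 r=1 q=0 v=0 p=0 clk=0
t7.Δ3 u=1 r=1 q=1 v=1 p=0 clk=0
t7.Δ4 u=1 r=1 q=0 v=1 p=0 clk=0
t8.Δ0 u=1 r=1 q=0 v=1 p=0 clk=0
t8.Δ1 u=1 r=1 q=0 v=1 p=1 clk=1
t8.Δ2 u=1 r=0 q=0 v=0 p=1 clk=1
t8.Δ3 u=1 r=0 q=1 v=1 p=1 clk=1
t8.Δ4 u=1 r=0 q=0 v=1 p=1 clk=1
t9.Δ0 u=1 r=0 q=0 v=1 p=1 clk=1
t9.Δ1 u=1 r=0 q=0 v=1 p=0 clk=0
t9.Δ2 u=1 r=1 q=0 v=0 p=0 clk=0
t9.Δ3 u=1 r=1 q=1 v=1 p=0 clk=0
t9.Δ4 u=1 r=1 q=0 v=1 p=0 clk=0
t10.Δ0 u=1 r=1 q=0 v=1 p=0 clk=0
t10.Δ1 u=1 r=1 q=0 v=1 p=1 clk=1
t10.Δ2 u=1 r=0 q=0 v=0 p=1 clk=1
t10.Δ3 u=1 r=0 q=1 v=1 p=1 clk=1
t10.Δ4 u=1 r=0 q=0 v=1 p=1 clk=1
t11.Δ0 u=1 r=0 q=0 v=1 p=1 clk=1
t11.Δ1 u=1 r=0 q=0 v=1 p=0 clk=0
t11.Δ2 u=1 r=1 q=0 v=0 p=0 clk=0
t11.Δ3 u=1 r=1 q=1 v=1 p=0 clk=0
t11.Δ4 u=1 r=1 q=0 v=1 p=0 clk=0
t12.Δ0 u=1 r=1 q=0 v=1 p=0 clk=0
t12.Δ1 u=1 r=1 q=0 v=1 p=1 clk=1
t12.Δ2 u=1 r=0 q=0 v=0 p=1 clk=1
t12.Δ3 u=1 r=0 q=1 v=1 p=1 clk=1
t12.Δ4 u=1 r=0 q=0 v=1 p=1 clk=1
t13.Δ0 u=1 r=0 q=0 v=1 p=1 clk=1
t13.Δ1 u=1 r=0 q=0 v=1 p=0 clk=0
t13.Δ2 u=1 r=1 q=0 v=0 p=0 clk=0
t13.Δ3 u=1 r=1 q=1 v=1 p=0 clk=0
t13.Δ4 u=1 r=1 q=0 v=1 p=0 clk=0
t14.Δ0 u=1 r=1 q=0 v=1 p=0 clk=0
t14.Δ1 u=1 r=1 q=0 v=1 p=1 clk=1
t14.Δ2 u=1 r=0 q=0 v=0 p=1 clk=1
t14.Δ3 u=1 r=0 q=1 v=1 p=1 clk=1
t14.Δ4 u=1 r=0 q=0 v=1 p=1 clk=1
t15.Δ0 u=1 r=0 q=0 v=1 p=1 clk=1
t15.Δ1 u=1 r=0 q=0 v=1 p=0 clk=0
t15.Δ2 u=1 r=1 q=0 v=0 p=0 clk=0
t15.Δ3 u=1 r=1 q=1 v=1 p=0 clk=0
t15.Δ4 u=1 r=1 q=0 v=1 p=0 clk=0
t16.Δ0 u=1 r=1 q=0 v=1 p=0 clk=0
t16.Δ1 u=1 r=1 q=0 v=1 p=1 clk=1
t16.Δ2 u=1 r=0 q=0 v=0 p=1 clk=1
t16.Δ3 u=1 r=0 q=1 v=1 p=1 clk=1
t16.Δ4 u=1 r=0 q=0 v=1 p=1 clk=1
t17.Δ0 u=1 r=0 q=0 v=1 p=1 clk=1
t17.Δ1 u=1 r=0 q=0 v=1 p=0 clk=0
t17.Δ2 u=1 r=1 q=0 v=0 p=0 clk=0
t17.Δ3 u=1 r=1 q=1 v=1 p=0 clk=0
t17.Δ4 u=1 r=1 q=0 v=1 p=0 clk=0
t18.Δ0 u=1 r=1 q=0 v=1 p=0 clk=0
t18.Δ1 u=1 r=1 q=0 v=1 p=1 clk=1
t18.Δ2 u=1 r=0 q=0 v=0 p=1 clk=1
t18.Δ3 u=1 r=0 q=1 v=1 p=1 clk=1
t18.Δ4 u=1 r=0 q=0 v=1 p=1 clk=1
t19.Δ0 u=1 r=0 q=0 v=1 p=1 clk=1
t19.Δ1 u=1 r=0 q=0 v=1 p=0 clk=0
t19.Δ2 u=1 r=1 q=0 v=0 p=0 clk=0
t19.Δ3 u=1 r=1 q=1 v=1 p=0 clk=0
t19.Δ4 u=1 r=1 q=0 v=1 p=0 clk=0

4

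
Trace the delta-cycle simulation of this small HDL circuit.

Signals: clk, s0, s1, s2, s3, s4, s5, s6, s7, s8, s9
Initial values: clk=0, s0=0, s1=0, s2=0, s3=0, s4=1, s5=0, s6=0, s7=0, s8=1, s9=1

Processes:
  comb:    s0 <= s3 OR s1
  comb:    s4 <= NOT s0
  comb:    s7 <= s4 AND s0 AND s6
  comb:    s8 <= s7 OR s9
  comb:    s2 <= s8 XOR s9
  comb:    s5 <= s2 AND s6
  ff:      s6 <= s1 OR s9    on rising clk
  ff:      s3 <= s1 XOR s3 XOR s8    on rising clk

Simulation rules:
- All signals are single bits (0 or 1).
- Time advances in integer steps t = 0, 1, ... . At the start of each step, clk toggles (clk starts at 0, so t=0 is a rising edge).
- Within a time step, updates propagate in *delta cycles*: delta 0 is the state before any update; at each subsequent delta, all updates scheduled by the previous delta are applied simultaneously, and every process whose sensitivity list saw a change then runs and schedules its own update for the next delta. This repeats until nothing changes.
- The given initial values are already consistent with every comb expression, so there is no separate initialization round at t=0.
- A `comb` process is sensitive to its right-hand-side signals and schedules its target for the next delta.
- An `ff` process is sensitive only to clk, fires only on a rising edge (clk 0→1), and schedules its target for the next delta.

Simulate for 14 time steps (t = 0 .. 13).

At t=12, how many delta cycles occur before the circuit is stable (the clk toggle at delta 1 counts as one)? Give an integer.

5

t0.Δ0 clk=0 s8=1 s1=0 s6=0 s5=0 s3=0 s0=0 s9=1 s7=0 s2=0 s4=1
t0.Δ1 clk=1 s8=1 s1=0 s6=0 s5=0 s3=0 s0=0 s9=1 s7=0 s2=0 s4=1
t0.Δ2 clk=1 s8=1 s1=0 s6=1 s5=0 s3=1 s0=0 s9=1 s7=0 s2=0 s4=1
t0.Δ3 clk=1 s8=1 s1=0 s6=1 s5=0 s3=1 s0=1 s9=1 s7=0 s2=0 s4=1
t0.Δ4 clk=1 s8=1 s1=0 s6=1 s5=0 s3=1 s0=1 s9=1 s7=1 s2=0 s4=0
t0.Δ5 clk=1 s8=1 s1=0 s6=1 s5=0 s3=1 s0=1 s9=1 s7=0 s2=0 s4=0
t1.Δ0 clk=1 s8=1 s1=0 s6=1 s5=0 s3=1 s0=1 s9=1 s7=0 s2=0 s4=0
t1.Δ1 clk=0 s8=1 s1=0 s6=1 s5=0 s3=1 s0=1 s9=1 s7=0 s2=0 s4=0
t2.Δ0 clk=0 s8=1 s1=0 s6=1 s5=0 s3=1 s0=1 s9=1 s7=0 s2=0 s4=0
t2.Δ1 clk=1 s8=1 s1=0 s6=1 s5=0 s3=1 s0=1 s9=1 s7=0 s2=0 s4=0
t2.Δ2 clk=1 s8=1 s1=0 s6=1 s5=0 s3=0 s0=1 s9=1 s7=0 s2=0 s4=0
t2.Δ3 clk=1 s8=1 s1=0 s6=1 s5=0 s3=0 s0=0 s9=1 s7=0 s2=0 s4=0
t2.Δ4 clk=1 s8=1 s1=0 s6=1 s5=0 s3=0 s0=0 s9=1 s7=0 s2=0 s4=1
t3.Δ0 clk=1 s8=1 s1=0 s6=1 s5=0 s3=0 s0=0 s9=1 s7=0 s2=0 s4=1
t3.Δ1 clk=0 s8=1 s1=0 s6=1 s5=0 s3=0 s0=0 s9=1 s7=0 s2=0 s4=1
t4.Δ0 clk=0 s8=1 s1=0 s6=1 s5=0 s3=0 s0=0 s9=1 s7=0 s2=0 s4=1
t4.Δ1 clk=1 s8=1 s1=0 s6=1 s5=0 s3=0 s0=0 s9=1 s7=0 s2=0 s4=1
t4.Δ2 clk=1 s8=1 s1=0 s6=1 s5=0 s3=1 s0=0 s9=1 s7=0 s2=0 s4=1
t4.Δ3 clk=1 s8=1 s1=0 s6=1 s5=0 s3=1 s0=1 s9=1 s7=0 s2=0 s4=1
t4.Δ4 clk=1 s8=1 s1=0 s6=1 s5=0 s3=1 s0=1 s9=1 s7=1 s2=0 s4=0
t4.Δ5 clk=1 s8=1 s1=0 s6=1 s5=0 s3=1 s0=1 s9=1 s7=0 s2=0 s4=0
t5.Δ0 clk=1 s8=1 s1=0 s6=1 s5=0 s3=1 s0=1 s9=1 s7=0 s2=0 s4=0
t5.Δ1 clk=0 s8=1 s1=0 s6=1 s5=0 s3=1 s0=1 s9=1 s7=0 s2=0 s4=0
t6.Δ0 clk=0 s8=1 s1=0 s6=1 s5=0 s3=1 s0=1 s9=1 s7=0 s2=0 s4=0
t6.Δ1 clk=1 s8=1 s1=0 s6=1 s5=0 s3=1 s0=1 s9=1 s7=0 s2=0 s4=0
t6.Δ2 clk=1 s8=1 s1=0 s6=1 s5=0 s3=0 s0=1 s9=1 s7=0 s2=0 s4=0
t6.Δ3 clk=1 s8=1 s1=0 s6=1 s5=0 s3=0 s0=0 s9=1 s7=0 s2=0 s4=0
t6.Δ4 clk=1 s8=1 s1=0 s6=1 s5=0 s3=0 s0=0 s9=1 s7=0 s2=0 s4=1
t7.Δ0 clk=1 s8=1 s1=0 s6=1 s5=0 s3=0 s0=0 s9=1 s7=0 s2=0 s4=1
t7.Δ1 clk=0 s8=1 s1=0 s6=1 s5=0 s3=0 s0=0 s9=1 s7=0 s2=0 s4=1
t8.Δ0 clk=0 s8=1 s1=0 s6=1 s5=0 s3=0 s0=0 s9=1 s7=0 s2=0 s4=1
t8.Δ1 clk=1 s8=1 s1=0 s6=1 s5=0 s3=0 s0=0 s9=1 s7=0 s2=0 s4=1
t8.Δ2 clk=1 s8=1 s1=0 s6=1 s5=0 s3=1 s0=0 s9=1 s7=0 s2=0 s4=1
t8.Δ3 clk=1 s8=1 s1=0 s6=1 s5=0 s3=1 s0=1 s9=1 s7=0 s2=0 s4=1
t8.Δ4 clk=1 s8=1 s1=0 s6=1 s5=0 s3=1 s0=1 s9=1 s7=1 s2=0 s4=0
t8.Δ5 clk=1 s8=1 s1=0 s6=1 s5=0 s3=1 s0=1 s9=1 s7=0 s2=0 s4=0
t9.Δ0 clk=1 s8=1 s1=0 s6=1 s5=0 s3=1 s0=1 s9=1 s7=0 s2=0 s4=0
t9.Δ1 clk=0 s8=1 s1=0 s6=1 s5=0 s3=1 s0=1 s9=1 s7=0 s2=0 s4=0
t10.Δ0 clk=0 s8=1 s1=0 s6=1 s5=0 s3=1 s0=1 s9=1 s7=0 s2=0 s4=0
t10.Δ1 clk=1 s8=1 s1=0 s6=1 s5=0 s3=1 s0=1 s9=1 s7=0 s2=0 s4=0
t10.Δ2 clk=1 s8=1 s1=0 s6=1 s5=0 s3=0 s0=1 s9=1 s7=0 s2=0 s4=0
t10.Δ3 clk=1 s8=1 s1=0 s6=1 s5=0 s3=0 s0=0 s9=1 s7=0 s2=0 s4=0
t10.Δ4 clk=1 s8=1 s1=0 s6=1 s5=0 s3=0 s0=0 s9=1 s7=0 s2=0 s4=1
t11.Δ0 clk=1 s8=1 s1=0 s6=1 s5=0 s3=0 s0=0 s9=1 s7=0 s2=0 s4=1
t11.Δ1 clk=0 s8=1 s1=0 s6=1 s5=0 s3=0 s0=0 s9=1 s7=0 s2=0 s4=1
t12.Δ0 clk=0 s8=1 s1=0 s6=1 s5=0 s3=0 s0=0 s9=1 s7=0 s2=0 s4=1
t12.Δ1 clk=1 s8=1 s1=0 s6=1 s5=0 s3=0 s0=0 s9=1 s7=0 s2=0 s4=1
t12.Δ2 clk=1 s8=1 s1=0 s6=1 s5=0 s3=1 s0=0 s9=1 s7=0 s2=0 s4=1
t12.Δ3 clk=1 s8=1 s1=0 s6=1 s5=0 s3=1 s0=1 s9=1 s7=0 s2=0 s4=1
t12.Δ4 clk=1 s8=1 s1=0 s6=1 s5=0 s3=1 s0=1 s9=1 s7=1 s2=0 s4=0
t12.Δ5 clk=1 s8=1 s1=0 s6=1 s5=0 s3=1 s0=1 s9=1 s7=0 s2=0 s4=0
t13.Δ0 clk=1 s8=1 s1=0 s6=1 s5=0 s3=1 s0=1 s9=1 s7=0 s2=0 s4=0
t13.Δ1 clk=0 s8=1 s1=0 s6=1 s5=0 s3=1 s0=1 s9=1 s7=0 s2=0 s4=0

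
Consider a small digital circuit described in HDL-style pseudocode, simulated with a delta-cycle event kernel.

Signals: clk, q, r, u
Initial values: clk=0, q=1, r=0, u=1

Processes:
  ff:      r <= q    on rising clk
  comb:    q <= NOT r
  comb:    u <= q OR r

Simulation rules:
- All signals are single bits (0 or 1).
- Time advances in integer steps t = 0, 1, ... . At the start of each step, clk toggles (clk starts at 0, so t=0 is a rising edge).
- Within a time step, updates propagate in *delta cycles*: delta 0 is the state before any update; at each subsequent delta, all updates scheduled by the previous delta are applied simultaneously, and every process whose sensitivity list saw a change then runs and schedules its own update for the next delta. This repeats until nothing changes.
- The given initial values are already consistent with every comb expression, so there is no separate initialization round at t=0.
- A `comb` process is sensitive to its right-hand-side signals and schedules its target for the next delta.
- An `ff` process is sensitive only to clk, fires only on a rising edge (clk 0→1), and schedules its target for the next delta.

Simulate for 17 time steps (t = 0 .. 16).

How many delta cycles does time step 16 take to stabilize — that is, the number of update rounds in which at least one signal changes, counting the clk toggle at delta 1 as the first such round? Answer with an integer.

3

t0.Δ0 r=0 clk=0 u=1 q=1
t0.Δ1 r=0 clk=1 u=1 q=1
t0.Δ2 r=1 clk=1 u=1 q=1
t0.Δ3 r=1 clk=1 u=1 q=0
t1.Δ0 r=1 clk=1 u=1 q=0
t1.Δ1 r=1 clk=0 u=1 q=0
t2.Δ0 r=1 clk=0 u=1 q=0
t2.Δ1 r=1 clk=1 u=1 q=0
t2.Δ2 r=0 clk=1 u=1 q=0
t2.Δ3 r=0 clk=1 u=0 q=1
t2.Δ4 r=0 clk=1 u=1 q=1
t3.Δ0 r=0 clk=1 u=1 q=1
t3.Δ1 r=0 clk=0 u=1 q=1
t4.Δ0 r=0 clk=0 u=1 q=1
t4.Δ1 r=0 clk=1 u=1 q=1
t4.Δ2 r=1 clk=1 u=1 q=1
t4.Δ3 r=1 clk=1 u=1 q=0
t5.Δ0 r=1 clk=1 u=1 q=0
t5.Δ1 r=1 clk=0 u=1 q=0
t6.Δ0 r=1 clk=0 u=1 q=0
t6.Δ1 r=1 clk=1 u=1 q=0
t6.Δ2 r=0 clk=1 u=1 q=0
t6.Δ3 r=0 clk=1 u=0 q=1
t6.Δ4 r=0 clk=1 u=1 q=1
t7.Δ0 r=0 clk=1 u=1 q=1
t7.Δ1 r=0 clk=0 u=1 q=1
t8.Δ0 r=0 clk=0 u=1 q=1
t8.Δ1 r=0 clk=1 u=1 q=1
t8.Δ2 r=1 clk=1 u=1 q=1
t8.Δ3 r=1 clk=1 u=1 q=0
t9.Δ0 r=1 clk=1 u=1 q=0
t9.Δ1 r=1 clk=0 u=1 q=0
t10.Δ0 r=1 clk=0 u=1 q=0
t10.Δ1 r=1 clk=1 u=1 q=0
t10.Δ2 r=0 clk=1 u=1 q=0
t10.Δ3 r=0 clk=1 u=0 q=1
t10.Δ4 r=0 clk=1 u=1 q=1
t11.Δ0 r=0 clk=1 u=1 q=1
t11.Δ1 r=0 clk=0 u=1 q=1
t12.Δ0 r=0 clk=0 u=1 q=1
t12.Δ1 r=0 clk=1 u=1 q=1
t12.Δ2 r=1 clk=1 u=1 q=1
t12.Δ3 r=1 clk=1 u=1 q=0
t13.Δ0 r=1 clk=1 u=1 q=0
t13.Δ1 r=1 clk=0 u=1 q=0
t14.Δ0 r=1 clk=0 u=1 q=0
t14.Δ1 r=1 clk=1 u=1 q=0
t14.Δ2 r=0 clk=1 u=1 q=0
t14.Δ3 r=0 clk=1 u=0 q=1
t14.Δ4 r=0 clk=1 u=1 q=1
t15.Δ0 r=0 clk=1 u=1 q=1
t15.Δ1 r=0 clk=0 u=1 q=1
t16.Δ0 r=0 clk=0 u=1 q=1
t16.Δ1 r=0 clk=1 u=1 q=1
t16.Δ2 r=1 clk=1 u=1 q=1
t16.Δ3 r=1 clk=1 u=1 q=0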